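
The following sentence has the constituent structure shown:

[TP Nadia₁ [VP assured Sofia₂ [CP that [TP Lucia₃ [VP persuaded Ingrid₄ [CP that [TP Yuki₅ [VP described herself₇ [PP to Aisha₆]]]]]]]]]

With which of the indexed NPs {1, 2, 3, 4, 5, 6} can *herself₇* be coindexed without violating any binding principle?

*herself* is an anaphor, so Principle A applies: it must be bound in its binding domain.
Binding domain of *herself₇*: the embedded TP, whose subject is Yuki₅.
*Nadia₁* c-commands the anaphor but is outside its binding domain → cannot satisfy Principle A.
*Sofia₂* c-commands the anaphor but is outside its binding domain → cannot satisfy Principle A.
*Lucia₃* c-commands the anaphor but is outside its binding domain → cannot satisfy Principle A.
*Ingrid₄* c-commands the anaphor but is outside its binding domain → cannot satisfy Principle A.
*Yuki₅* c-commands the anaphor within its binding domain → licit binder.
*Aisha₆* does not c-command the anaphor → cannot bind it.

{5}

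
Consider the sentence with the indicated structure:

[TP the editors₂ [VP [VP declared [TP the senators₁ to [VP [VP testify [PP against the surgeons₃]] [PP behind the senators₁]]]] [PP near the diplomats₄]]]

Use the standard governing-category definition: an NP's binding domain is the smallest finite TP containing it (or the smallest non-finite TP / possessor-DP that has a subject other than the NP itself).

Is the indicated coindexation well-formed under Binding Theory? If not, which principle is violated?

The two coindexed NPs are *the senators₁* (the higher occurrence) and *the senators₁* (the lower occurrence).
*the senators₁* (the lower occurrence) is an R-expression. Principle C requires it to be free everywhere.
*the senators₁* (the higher occurrence) c-commands it and carries the same index.
The R-expression is bound → Principle C violation.

Principle C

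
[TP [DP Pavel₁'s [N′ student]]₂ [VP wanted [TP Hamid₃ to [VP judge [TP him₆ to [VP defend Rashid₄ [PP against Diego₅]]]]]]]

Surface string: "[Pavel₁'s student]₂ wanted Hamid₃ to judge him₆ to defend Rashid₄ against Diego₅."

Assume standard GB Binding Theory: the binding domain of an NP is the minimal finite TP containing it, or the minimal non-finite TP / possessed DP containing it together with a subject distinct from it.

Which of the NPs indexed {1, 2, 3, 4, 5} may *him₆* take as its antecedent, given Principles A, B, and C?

*him* is a pronoun, so Principle B applies: it must be free in its binding domain.
Binding domain of *him₆*: the embedded TP, whose subject is Hamid₃.
*Pavel₁* and the pronoun do not c-command one another → neither Principle B nor Principle C is at stake; coindexation permitted.
*[Pavel₁'s student]₂* c-commands the pronoun but from outside its binding domain, and is not c-commanded by it → coindexation permitted.
*Hamid₃* c-commands the pronoun within its binding domain → coindexation would violate Principle B.
*Rashid₄*: the pronoun c-commands this R-expression → coindexation would violate Principle C on *Rashid₄*.
*Diego₅*: the pronoun c-commands this R-expression → coindexation would violate Principle C on *Diego₅*.

{1, 2}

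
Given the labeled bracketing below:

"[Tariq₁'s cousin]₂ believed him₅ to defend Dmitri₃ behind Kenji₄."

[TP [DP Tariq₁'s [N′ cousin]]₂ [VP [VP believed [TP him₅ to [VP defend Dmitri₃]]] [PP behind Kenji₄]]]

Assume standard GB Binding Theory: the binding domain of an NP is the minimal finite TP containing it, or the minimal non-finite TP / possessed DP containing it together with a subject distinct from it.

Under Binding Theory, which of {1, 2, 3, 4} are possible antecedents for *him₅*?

{1, 4}

*him* is a pronoun, so Principle B applies: it must be free in its binding domain.
Binding domain of *him₅*: the matrix TP, whose subject is [Tariq₁'s cousin]₂.
*Tariq₁* and the pronoun do not c-command one another → neither Principle B nor Principle C is at stake; coindexation permitted.
*[Tariq₁'s cousin]₂* c-commands the pronoun within its binding domain → coindexation would violate Principle B.
*Dmitri₃*: the pronoun c-commands this R-expression → coindexation would violate Principle C on *Dmitri₃*.
*Kenji₄* and the pronoun do not c-command one another → neither Principle B nor Principle C is at stake; coindexation permitted.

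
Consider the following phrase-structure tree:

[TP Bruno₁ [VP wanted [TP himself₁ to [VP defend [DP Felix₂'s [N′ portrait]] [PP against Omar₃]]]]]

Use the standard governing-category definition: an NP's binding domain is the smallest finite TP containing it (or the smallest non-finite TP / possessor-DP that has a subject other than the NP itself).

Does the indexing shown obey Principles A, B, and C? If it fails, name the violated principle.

The two coindexed NPs are *Bruno₁* and *himself₁*.
*himself₁* is an anaphor; its binding domain is the matrix TP, whose subject is Bruno₁. *Bruno₁* c-commands it within that domain and shares its index, so Principle A is satisfied.
*Bruno₁* is an R-expression; *himself₁* does not c-command it, and no other NP shares its index, so Principle C is satisfied.
All principles are respected.

grammatical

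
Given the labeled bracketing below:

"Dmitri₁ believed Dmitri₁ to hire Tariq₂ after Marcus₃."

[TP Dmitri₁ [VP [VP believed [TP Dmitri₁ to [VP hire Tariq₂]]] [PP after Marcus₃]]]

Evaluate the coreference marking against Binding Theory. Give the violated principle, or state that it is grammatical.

The two coindexed NPs are *Dmitri₁* (the higher occurrence) and *Dmitri₁* (the lower occurrence).
*Dmitri₁* (the lower occurrence) is an R-expression. Principle C requires it to be free everywhere.
*Dmitri₁* (the higher occurrence) c-commands it and carries the same index.
The R-expression is bound → Principle C violation.

Principle C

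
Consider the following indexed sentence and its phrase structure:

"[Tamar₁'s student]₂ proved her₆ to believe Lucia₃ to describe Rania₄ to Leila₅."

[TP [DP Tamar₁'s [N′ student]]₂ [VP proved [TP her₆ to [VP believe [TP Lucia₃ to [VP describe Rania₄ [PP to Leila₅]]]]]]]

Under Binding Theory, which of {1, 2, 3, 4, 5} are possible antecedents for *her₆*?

{1}

*her* is a pronoun, so Principle B applies: it must be free in its binding domain.
Binding domain of *her₆*: the matrix TP, whose subject is [Tamar₁'s student]₂.
*Tamar₁* and the pronoun do not c-command one another → neither Principle B nor Principle C is at stake; coindexation permitted.
*[Tamar₁'s student]₂* c-commands the pronoun within its binding domain → coindexation would violate Principle B.
*Lucia₃*: the pronoun c-commands this R-expression → coindexation would violate Principle C on *Lucia₃*.
*Rania₄*: the pronoun c-commands this R-expression → coindexation would violate Principle C on *Rania₄*.
*Leila₅*: the pronoun c-commands this R-expression → coindexation would violate Principle C on *Leila₅*.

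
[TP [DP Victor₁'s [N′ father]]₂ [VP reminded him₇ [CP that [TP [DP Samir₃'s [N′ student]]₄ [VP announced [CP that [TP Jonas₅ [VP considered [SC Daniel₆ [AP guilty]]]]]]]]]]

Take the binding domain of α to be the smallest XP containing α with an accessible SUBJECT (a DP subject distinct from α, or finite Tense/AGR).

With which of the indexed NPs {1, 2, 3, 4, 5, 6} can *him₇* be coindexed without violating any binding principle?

*him* is a pronoun, so Principle B applies: it must be free in its binding domain.
Binding domain of *him₇*: the matrix TP, whose subject is [Victor₁'s father]₂.
*Victor₁* and the pronoun do not c-command one another → neither Principle B nor Principle C is at stake; coindexation permitted.
*[Victor₁'s father]₂* c-commands the pronoun within its binding domain → coindexation would violate Principle B.
*Samir₃*: the pronoun c-commands this R-expression → coindexation would violate Principle C on *Samir₃*.
*[Samir₃'s student]₄*: the pronoun c-commands this R-expression → coindexation would violate Principle C on *[Samir₃'s student]₄*.
*Jonas₅*: the pronoun c-commands this R-expression → coindexation would violate Principle C on *Jonas₅*.
*Daniel₆*: the pronoun c-commands this R-expression → coindexation would violate Principle C on *Daniel₆*.

{1}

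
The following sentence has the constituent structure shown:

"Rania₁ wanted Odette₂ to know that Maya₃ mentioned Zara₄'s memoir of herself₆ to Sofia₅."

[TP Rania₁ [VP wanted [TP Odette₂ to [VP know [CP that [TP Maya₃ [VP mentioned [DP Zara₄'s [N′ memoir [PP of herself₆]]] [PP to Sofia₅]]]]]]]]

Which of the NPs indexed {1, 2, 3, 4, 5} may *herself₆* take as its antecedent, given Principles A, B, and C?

*herself* is an anaphor, so Principle A applies: it must be bound in its binding domain.
Binding domain of *herself₆*: the possessed DP, whose subject is Zara₄.
*Rania₁* c-commands the anaphor but is outside its binding domain → cannot satisfy Principle A.
*Odette₂* c-commands the anaphor but is outside its binding domain → cannot satisfy Principle A.
*Maya₃* c-commands the anaphor but is outside its binding domain → cannot satisfy Principle A.
*Zara₄* c-commands the anaphor within its binding domain → licit binder.
*Sofia₅* does not c-command the anaphor → cannot bind it.

{4}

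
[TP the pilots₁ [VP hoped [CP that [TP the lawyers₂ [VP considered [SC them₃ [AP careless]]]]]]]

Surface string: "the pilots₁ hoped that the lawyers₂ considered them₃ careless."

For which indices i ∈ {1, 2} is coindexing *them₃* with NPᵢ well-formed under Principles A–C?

{1}

*them* is a pronoun, so Principle B applies: it must be free in its binding domain.
Binding domain of *them₃*: the embedded TP, whose subject is the lawyers₂.
*the pilots₁* c-commands the pronoun but from outside its binding domain, and is not c-commanded by it → coindexation permitted.
*the lawyers₂* c-commands the pronoun within its binding domain → coindexation would violate Principle B.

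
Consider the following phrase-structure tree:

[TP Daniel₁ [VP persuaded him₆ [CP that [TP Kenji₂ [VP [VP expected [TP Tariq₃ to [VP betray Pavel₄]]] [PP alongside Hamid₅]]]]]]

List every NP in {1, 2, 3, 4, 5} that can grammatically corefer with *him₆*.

none

*him* is a pronoun, so Principle B applies: it must be free in its binding domain.
Binding domain of *him₆*: the matrix TP, whose subject is Daniel₁.
*Daniel₁* c-commands the pronoun within its binding domain → coindexation would violate Principle B.
*Kenji₂*: the pronoun c-commands this R-expression → coindexation would violate Principle C on *Kenji₂*.
*Tariq₃*: the pronoun c-commands this R-expression → coindexation would violate Principle C on *Tariq₃*.
*Pavel₄*: the pronoun c-commands this R-expression → coindexation would violate Principle C on *Pavel₄*.
*Hamid₅*: the pronoun c-commands this R-expression → coindexation would violate Principle C on *Hamid₅*.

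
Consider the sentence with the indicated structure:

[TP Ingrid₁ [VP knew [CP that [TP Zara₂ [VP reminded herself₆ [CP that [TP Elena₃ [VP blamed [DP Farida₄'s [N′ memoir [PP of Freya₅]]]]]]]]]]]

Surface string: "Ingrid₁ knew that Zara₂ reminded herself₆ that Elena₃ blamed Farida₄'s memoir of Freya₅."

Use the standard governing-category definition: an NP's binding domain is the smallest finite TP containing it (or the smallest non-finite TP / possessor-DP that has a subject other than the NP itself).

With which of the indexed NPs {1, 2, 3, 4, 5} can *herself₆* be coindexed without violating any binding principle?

*herself* is an anaphor, so Principle A applies: it must be bound in its binding domain.
Binding domain of *herself₆*: the embedded TP, whose subject is Zara₂.
*Ingrid₁* c-commands the anaphor but is outside its binding domain → cannot satisfy Principle A.
*Zara₂* c-commands the anaphor within its binding domain → licit binder.
*Elena₃* does not c-command the anaphor → cannot bind it.
*Farida₄* does not c-command the anaphor → cannot bind it.
*Freya₅* does not c-command the anaphor → cannot bind it.

{2}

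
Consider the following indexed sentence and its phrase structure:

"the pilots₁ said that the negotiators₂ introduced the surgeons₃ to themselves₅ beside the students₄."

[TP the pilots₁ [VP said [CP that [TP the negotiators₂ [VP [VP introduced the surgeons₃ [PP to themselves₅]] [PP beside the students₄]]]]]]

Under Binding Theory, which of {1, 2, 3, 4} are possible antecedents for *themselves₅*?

{2, 3}

*themselves* is an anaphor, so Principle A applies: it must be bound in its binding domain.
Binding domain of *themselves₅*: the embedded TP, whose subject is the negotiators₂.
*the pilots₁* c-commands the anaphor but is outside its binding domain → cannot satisfy Principle A.
*the negotiators₂* c-commands the anaphor within its binding domain → licit binder.
*the surgeons₃* c-commands the anaphor within its binding domain → licit binder.
*the students₄* does not c-command the anaphor → cannot bind it.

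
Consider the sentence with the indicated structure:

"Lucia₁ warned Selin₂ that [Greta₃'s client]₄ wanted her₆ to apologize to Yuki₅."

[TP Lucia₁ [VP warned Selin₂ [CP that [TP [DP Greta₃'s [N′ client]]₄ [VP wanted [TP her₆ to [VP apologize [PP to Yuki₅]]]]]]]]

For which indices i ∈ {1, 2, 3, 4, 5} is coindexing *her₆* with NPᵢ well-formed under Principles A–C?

{1, 2, 3}

*her* is a pronoun, so Principle B applies: it must be free in its binding domain.
Binding domain of *her₆*: the embedded TP, whose subject is [Greta₃'s client]₄.
*Lucia₁* c-commands the pronoun but from outside its binding domain, and is not c-commanded by it → coindexation permitted.
*Selin₂* c-commands the pronoun but from outside its binding domain, and is not c-commanded by it → coindexation permitted.
*Greta₃* and the pronoun do not c-command one another → neither Principle B nor Principle C is at stake; coindexation permitted.
*[Greta₃'s client]₄* c-commands the pronoun within its binding domain → coindexation would violate Principle B.
*Yuki₅*: the pronoun c-commands this R-expression → coindexation would violate Principle C on *Yuki₅*.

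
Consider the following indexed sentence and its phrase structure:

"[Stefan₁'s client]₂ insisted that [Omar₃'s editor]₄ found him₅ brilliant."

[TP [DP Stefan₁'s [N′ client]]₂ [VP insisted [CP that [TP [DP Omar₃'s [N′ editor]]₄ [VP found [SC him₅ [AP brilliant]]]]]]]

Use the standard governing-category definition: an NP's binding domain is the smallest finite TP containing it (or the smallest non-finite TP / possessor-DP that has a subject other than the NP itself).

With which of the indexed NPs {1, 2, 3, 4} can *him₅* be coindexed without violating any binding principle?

{1, 2, 3}

*him* is a pronoun, so Principle B applies: it must be free in its binding domain.
Binding domain of *him₅*: the embedded TP, whose subject is [Omar₃'s editor]₄.
*Stefan₁* and the pronoun do not c-command one another → neither Principle B nor Principle C is at stake; coindexation permitted.
*[Stefan₁'s client]₂* c-commands the pronoun but from outside its binding domain, and is not c-commanded by it → coindexation permitted.
*Omar₃* and the pronoun do not c-command one another → neither Principle B nor Principle C is at stake; coindexation permitted.
*[Omar₃'s editor]₄* c-commands the pronoun within its binding domain → coindexation would violate Principle B.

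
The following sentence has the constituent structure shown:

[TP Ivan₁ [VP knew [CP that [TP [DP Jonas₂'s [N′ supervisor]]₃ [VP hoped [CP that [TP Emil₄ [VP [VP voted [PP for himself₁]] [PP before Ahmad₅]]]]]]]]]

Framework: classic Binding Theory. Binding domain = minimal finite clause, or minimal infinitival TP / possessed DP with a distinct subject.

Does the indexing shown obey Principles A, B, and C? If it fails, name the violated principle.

The two coindexed NPs are *Ivan₁* and *himself₁*.
*himself₁* is an anaphor. Principle A requires it to be bound within its binding domain — the embedded TP, whose subject is Emil₄.
Within that domain it is c-commanded by *Emil₄*, which does not share its index.
*Ivan₁* does c-command the anaphor, but from outside its binding domain.
The anaphor is unbound in its domain → Principle A violation.

Principle A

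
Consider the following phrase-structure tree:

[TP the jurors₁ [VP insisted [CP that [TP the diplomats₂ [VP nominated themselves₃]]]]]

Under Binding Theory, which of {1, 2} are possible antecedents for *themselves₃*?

{2}

*themselves* is an anaphor, so Principle A applies: it must be bound in its binding domain.
Binding domain of *themselves₃*: the embedded TP, whose subject is the diplomats₂.
*the jurors₁* c-commands the anaphor but is outside its binding domain → cannot satisfy Principle A.
*the diplomats₂* c-commands the anaphor within its binding domain → licit binder.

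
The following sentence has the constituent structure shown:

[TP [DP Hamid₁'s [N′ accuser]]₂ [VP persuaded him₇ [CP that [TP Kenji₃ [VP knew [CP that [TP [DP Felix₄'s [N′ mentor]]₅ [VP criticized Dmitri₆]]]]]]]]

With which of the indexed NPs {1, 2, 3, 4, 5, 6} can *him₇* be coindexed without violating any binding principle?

*him* is a pronoun, so Principle B applies: it must be free in its binding domain.
Binding domain of *him₇*: the matrix TP, whose subject is [Hamid₁'s accuser]₂.
*Hamid₁* and the pronoun do not c-command one another → neither Principle B nor Principle C is at stake; coindexation permitted.
*[Hamid₁'s accuser]₂* c-commands the pronoun within its binding domain → coindexation would violate Principle B.
*Kenji₃*: the pronoun c-commands this R-expression → coindexation would violate Principle C on *Kenji₃*.
*Felix₄*: the pronoun c-commands this R-expression → coindexation would violate Principle C on *Felix₄*.
*[Felix₄'s mentor]₅*: the pronoun c-commands this R-expression → coindexation would violate Principle C on *[Felix₄'s mentor]₅*.
*Dmitri₆*: the pronoun c-commands this R-expression → coindexation would violate Principle C on *Dmitri₆*.

{1}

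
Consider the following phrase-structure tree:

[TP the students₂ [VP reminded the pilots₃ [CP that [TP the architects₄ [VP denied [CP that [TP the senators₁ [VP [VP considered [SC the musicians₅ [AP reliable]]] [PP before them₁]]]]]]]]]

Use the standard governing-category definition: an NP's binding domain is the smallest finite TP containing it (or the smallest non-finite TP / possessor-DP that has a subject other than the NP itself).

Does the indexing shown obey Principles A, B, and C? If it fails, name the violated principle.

The two coindexed NPs are *the senators₁* and *them₁*.
*them₁* is a pronoun. Its binding domain is the embedded TP, whose subject is the senators₁.
*the senators₁* c-commands it within that domain and carries the same index.
The pronoun is locally bound → Principle B violation.

Principle B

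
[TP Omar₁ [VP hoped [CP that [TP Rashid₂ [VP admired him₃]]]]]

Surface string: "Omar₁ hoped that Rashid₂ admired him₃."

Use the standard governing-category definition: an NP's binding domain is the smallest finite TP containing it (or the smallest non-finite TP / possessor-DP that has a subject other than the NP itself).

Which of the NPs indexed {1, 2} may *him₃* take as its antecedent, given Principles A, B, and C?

{1}

*him* is a pronoun, so Principle B applies: it must be free in its binding domain.
Binding domain of *him₃*: the embedded TP, whose subject is Rashid₂.
*Omar₁* c-commands the pronoun but from outside its binding domain, and is not c-commanded by it → coindexation permitted.
*Rashid₂* c-commands the pronoun within its binding domain → coindexation would violate Principle B.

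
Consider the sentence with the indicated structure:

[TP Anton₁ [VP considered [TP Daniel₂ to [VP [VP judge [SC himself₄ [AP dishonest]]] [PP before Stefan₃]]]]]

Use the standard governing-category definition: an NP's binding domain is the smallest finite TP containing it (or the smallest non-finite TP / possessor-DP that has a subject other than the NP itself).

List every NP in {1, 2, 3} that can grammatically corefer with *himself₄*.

*himself* is an anaphor, so Principle A applies: it must be bound in its binding domain.
Binding domain of *himself₄*: the embedded TP, whose subject is Daniel₂.
*Anton₁* c-commands the anaphor but is outside its binding domain → cannot satisfy Principle A.
*Daniel₂* c-commands the anaphor within its binding domain → licit binder.
*Stefan₃* does not c-command the anaphor → cannot bind it.

{2}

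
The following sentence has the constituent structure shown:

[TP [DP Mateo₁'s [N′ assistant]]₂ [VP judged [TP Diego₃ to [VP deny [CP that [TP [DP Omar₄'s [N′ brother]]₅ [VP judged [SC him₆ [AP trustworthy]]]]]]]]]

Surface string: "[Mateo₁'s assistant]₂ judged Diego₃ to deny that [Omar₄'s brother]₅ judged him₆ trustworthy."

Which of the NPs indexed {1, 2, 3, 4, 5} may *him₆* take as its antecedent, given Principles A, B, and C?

*him* is a pronoun, so Principle B applies: it must be free in its binding domain.
Binding domain of *him₆*: the embedded TP, whose subject is [Omar₄'s brother]₅.
*Mateo₁* and the pronoun do not c-command one another → neither Principle B nor Principle C is at stake; coindexation permitted.
*[Mateo₁'s assistant]₂* c-commands the pronoun but from outside its binding domain, and is not c-commanded by it → coindexation permitted.
*Diego₃* c-commands the pronoun but from outside its binding domain, and is not c-commanded by it → coindexation permitted.
*Omar₄* and the pronoun do not c-command one another → neither Principle B nor Principle C is at stake; coindexation permitted.
*[Omar₄'s brother]₅* c-commands the pronoun within its binding domain → coindexation would violate Principle B.

{1, 2, 3, 4}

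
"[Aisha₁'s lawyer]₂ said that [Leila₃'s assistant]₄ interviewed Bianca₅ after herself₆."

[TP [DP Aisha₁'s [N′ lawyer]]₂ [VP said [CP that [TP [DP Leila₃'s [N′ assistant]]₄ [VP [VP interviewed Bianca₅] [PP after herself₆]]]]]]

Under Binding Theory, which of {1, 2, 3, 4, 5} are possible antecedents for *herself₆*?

*herself* is an anaphor, so Principle A applies: it must be bound in its binding domain.
Binding domain of *herself₆*: the embedded TP, whose subject is [Leila₃'s assistant]₄.
*Aisha₁* does not c-command the anaphor → cannot bind it.
*[Aisha₁'s lawyer]₂* c-commands the anaphor but is outside its binding domain → cannot satisfy Principle A.
*Leila₃* does not c-command the anaphor → cannot bind it.
*[Leila₃'s assistant]₄* c-commands the anaphor within its binding domain → licit binder.
*Bianca₅* does not c-command the anaphor → cannot bind it.

{4}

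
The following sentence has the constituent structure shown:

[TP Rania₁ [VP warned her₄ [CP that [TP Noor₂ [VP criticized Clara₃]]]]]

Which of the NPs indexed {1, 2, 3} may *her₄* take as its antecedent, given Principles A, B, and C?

none

*her* is a pronoun, so Principle B applies: it must be free in its binding domain.
Binding domain of *her₄*: the matrix TP, whose subject is Rania₁.
*Rania₁* c-commands the pronoun within its binding domain → coindexation would violate Principle B.
*Noor₂*: the pronoun c-commands this R-expression → coindexation would violate Principle C on *Noor₂*.
*Clara₃*: the pronoun c-commands this R-expression → coindexation would violate Principle C on *Clara₃*.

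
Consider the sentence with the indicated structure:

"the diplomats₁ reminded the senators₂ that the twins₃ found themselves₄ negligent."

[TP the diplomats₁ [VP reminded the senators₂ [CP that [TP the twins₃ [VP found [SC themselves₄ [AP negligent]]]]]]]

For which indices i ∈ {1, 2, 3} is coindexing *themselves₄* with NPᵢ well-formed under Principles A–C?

*themselves* is an anaphor, so Principle A applies: it must be bound in its binding domain.
Binding domain of *themselves₄*: the embedded TP, whose subject is the twins₃.
*the diplomats₁* c-commands the anaphor but is outside its binding domain → cannot satisfy Principle A.
*the senators₂* c-commands the anaphor but is outside its binding domain → cannot satisfy Principle A.
*the twins₃* c-commands the anaphor within its binding domain → licit binder.

{3}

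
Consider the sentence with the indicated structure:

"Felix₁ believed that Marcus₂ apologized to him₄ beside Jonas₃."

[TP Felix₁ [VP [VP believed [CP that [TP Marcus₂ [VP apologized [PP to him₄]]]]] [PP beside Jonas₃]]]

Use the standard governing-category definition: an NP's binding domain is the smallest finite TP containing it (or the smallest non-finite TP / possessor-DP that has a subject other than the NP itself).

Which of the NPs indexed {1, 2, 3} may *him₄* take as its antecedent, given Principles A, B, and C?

*him* is a pronoun, so Principle B applies: it must be free in its binding domain.
Binding domain of *him₄*: the embedded TP, whose subject is Marcus₂.
*Felix₁* c-commands the pronoun but from outside its binding domain, and is not c-commanded by it → coindexation permitted.
*Marcus₂* c-commands the pronoun within its binding domain → coindexation would violate Principle B.
*Jonas₃* and the pronoun do not c-command one another → neither Principle B nor Principle C is at stake; coindexation permitted.

{1, 3}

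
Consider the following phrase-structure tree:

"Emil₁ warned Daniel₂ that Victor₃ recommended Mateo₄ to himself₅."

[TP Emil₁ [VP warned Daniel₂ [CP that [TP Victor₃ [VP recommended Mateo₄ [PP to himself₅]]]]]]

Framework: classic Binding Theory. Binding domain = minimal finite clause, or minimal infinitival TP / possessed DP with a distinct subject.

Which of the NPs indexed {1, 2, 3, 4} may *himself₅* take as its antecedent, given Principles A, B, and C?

*himself* is an anaphor, so Principle A applies: it must be bound in its binding domain.
Binding domain of *himself₅*: the embedded TP, whose subject is Victor₃.
*Emil₁* c-commands the anaphor but is outside its binding domain → cannot satisfy Principle A.
*Daniel₂* c-commands the anaphor but is outside its binding domain → cannot satisfy Principle A.
*Victor₃* c-commands the anaphor within its binding domain → licit binder.
*Mateo₄* c-commands the anaphor within its binding domain → licit binder.

{3, 4}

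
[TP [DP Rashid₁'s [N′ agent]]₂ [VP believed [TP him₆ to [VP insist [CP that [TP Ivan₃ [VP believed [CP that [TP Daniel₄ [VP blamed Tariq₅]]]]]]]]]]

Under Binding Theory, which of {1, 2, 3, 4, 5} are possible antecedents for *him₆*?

*him* is a pronoun, so Principle B applies: it must be free in its binding domain.
Binding domain of *him₆*: the matrix TP, whose subject is [Rashid₁'s agent]₂.
*Rashid₁* and the pronoun do not c-command one another → neither Principle B nor Principle C is at stake; coindexation permitted.
*[Rashid₁'s agent]₂* c-commands the pronoun within its binding domain → coindexation would violate Principle B.
*Ivan₃*: the pronoun c-commands this R-expression → coindexation would violate Principle C on *Ivan₃*.
*Daniel₄*: the pronoun c-commands this R-expression → coindexation would violate Principle C on *Daniel₄*.
*Tariq₅*: the pronoun c-commands this R-expression → coindexation would violate Principle C on *Tariq₅*.

{1}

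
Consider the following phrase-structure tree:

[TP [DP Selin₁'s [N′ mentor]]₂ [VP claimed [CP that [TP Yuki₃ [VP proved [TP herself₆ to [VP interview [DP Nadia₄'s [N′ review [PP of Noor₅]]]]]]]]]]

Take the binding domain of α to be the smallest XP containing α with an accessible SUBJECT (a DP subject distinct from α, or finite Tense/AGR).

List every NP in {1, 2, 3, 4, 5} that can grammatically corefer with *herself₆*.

*herself* is an anaphor, so Principle A applies: it must be bound in its binding domain.
Binding domain of *herself₆*: the embedded TP, whose subject is Yuki₃.
*Selin₁* does not c-command the anaphor → cannot bind it.
*[Selin₁'s mentor]₂* c-commands the anaphor but is outside its binding domain → cannot satisfy Principle A.
*Yuki₃* c-commands the anaphor within its binding domain → licit binder.
*Nadia₄* does not c-command the anaphor → cannot bind it.
*Noor₅* does not c-command the anaphor → cannot bind it.

{3}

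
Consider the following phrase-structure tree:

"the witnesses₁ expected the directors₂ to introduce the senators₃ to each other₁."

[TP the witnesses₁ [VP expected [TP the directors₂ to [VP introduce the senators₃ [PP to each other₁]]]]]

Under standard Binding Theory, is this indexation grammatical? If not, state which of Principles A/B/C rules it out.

Principle A

The two coindexed NPs are *the witnesses₁* and *each other₁*.
*each other₁* is an anaphor. Principle A requires it to be bound within its binding domain — the embedded TP, whose subject is the directors₂.
Within that domain it is c-commanded by *the directors₂*, *the senators₃*, none of which share its index.
*the witnesses₁* does c-command the anaphor, but from outside its binding domain.
The anaphor is unbound in its domain → Principle A violation.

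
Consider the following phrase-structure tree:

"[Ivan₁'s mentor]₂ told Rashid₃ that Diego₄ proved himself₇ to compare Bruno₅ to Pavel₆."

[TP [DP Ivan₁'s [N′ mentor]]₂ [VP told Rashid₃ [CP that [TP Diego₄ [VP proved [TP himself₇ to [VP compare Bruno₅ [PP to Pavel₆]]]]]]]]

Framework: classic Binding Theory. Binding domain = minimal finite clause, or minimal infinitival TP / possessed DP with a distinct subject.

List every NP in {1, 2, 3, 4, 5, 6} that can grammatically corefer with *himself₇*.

*himself* is an anaphor, so Principle A applies: it must be bound in its binding domain.
Binding domain of *himself₇*: the embedded TP, whose subject is Diego₄.
*Ivan₁* does not c-command the anaphor → cannot bind it.
*[Ivan₁'s mentor]₂* c-commands the anaphor but is outside its binding domain → cannot satisfy Principle A.
*Rashid₃* c-commands the anaphor but is outside its binding domain → cannot satisfy Principle A.
*Diego₄* c-commands the anaphor within its binding domain → licit binder.
*Bruno₅* does not c-command the anaphor → cannot bind it.
*Pavel₆* does not c-command the anaphor → cannot bind it.

{4}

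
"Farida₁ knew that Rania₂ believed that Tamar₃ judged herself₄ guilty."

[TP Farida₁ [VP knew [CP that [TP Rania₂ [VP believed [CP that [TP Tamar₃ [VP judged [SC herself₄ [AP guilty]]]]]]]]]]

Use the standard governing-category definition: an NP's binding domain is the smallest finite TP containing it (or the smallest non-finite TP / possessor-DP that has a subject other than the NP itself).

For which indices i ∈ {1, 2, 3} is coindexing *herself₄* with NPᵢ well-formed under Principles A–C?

{3}

*herself* is an anaphor, so Principle A applies: it must be bound in its binding domain.
Binding domain of *herself₄*: the embedded TP, whose subject is Tamar₃.
*Farida₁* c-commands the anaphor but is outside its binding domain → cannot satisfy Principle A.
*Rania₂* c-commands the anaphor but is outside its binding domain → cannot satisfy Principle A.
*Tamar₃* c-commands the anaphor within its binding domain → licit binder.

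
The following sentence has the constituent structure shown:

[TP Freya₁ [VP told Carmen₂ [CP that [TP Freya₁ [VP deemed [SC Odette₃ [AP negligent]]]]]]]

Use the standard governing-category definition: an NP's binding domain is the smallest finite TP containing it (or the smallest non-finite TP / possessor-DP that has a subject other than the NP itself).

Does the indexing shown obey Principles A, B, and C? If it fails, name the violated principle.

The two coindexed NPs are *Freya₁* (the lower occurrence) and *Freya₁* (the higher occurrence).
*Freya₁* (the lower occurrence) is an R-expression. Principle C requires it to be free everywhere.
*Freya₁* (the higher occurrence) c-commands it and carries the same index.
The R-expression is bound → Principle C violation.

Principle C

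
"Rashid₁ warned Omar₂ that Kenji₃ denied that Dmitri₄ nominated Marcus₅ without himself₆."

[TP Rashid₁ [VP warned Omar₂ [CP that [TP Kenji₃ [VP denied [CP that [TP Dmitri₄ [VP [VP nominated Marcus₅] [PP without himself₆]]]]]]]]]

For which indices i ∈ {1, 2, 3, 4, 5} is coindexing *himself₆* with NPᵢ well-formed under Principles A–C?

{4}

*himself* is an anaphor, so Principle A applies: it must be bound in its binding domain.
Binding domain of *himself₆*: the embedded TP, whose subject is Dmitri₄.
*Rashid₁* c-commands the anaphor but is outside its binding domain → cannot satisfy Principle A.
*Omar₂* c-commands the anaphor but is outside its binding domain → cannot satisfy Principle A.
*Kenji₃* c-commands the anaphor but is outside its binding domain → cannot satisfy Principle A.
*Dmitri₄* c-commands the anaphor within its binding domain → licit binder.
*Marcus₅* does not c-command the anaphor → cannot bind it.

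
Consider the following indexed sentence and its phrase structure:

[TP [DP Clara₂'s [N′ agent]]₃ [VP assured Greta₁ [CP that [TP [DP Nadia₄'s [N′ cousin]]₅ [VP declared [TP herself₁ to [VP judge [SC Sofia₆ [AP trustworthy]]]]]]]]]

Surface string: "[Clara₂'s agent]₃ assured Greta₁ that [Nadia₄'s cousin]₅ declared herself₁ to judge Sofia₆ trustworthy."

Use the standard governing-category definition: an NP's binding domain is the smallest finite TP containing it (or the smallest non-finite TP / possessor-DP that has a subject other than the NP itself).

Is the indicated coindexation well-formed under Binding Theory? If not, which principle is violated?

Principle A

The two coindexed NPs are *Greta₁* and *herself₁*.
*herself₁* is an anaphor. Principle A requires it to be bound within its binding domain — the embedded TP, whose subject is [Nadia₄'s cousin]₅.
Within that domain it is c-commanded by *[Nadia₄'s cousin]₅*, which does not share its index.
*Greta₁* does c-command the anaphor, but from outside its binding domain.
The anaphor is unbound in its domain → Principle A violation.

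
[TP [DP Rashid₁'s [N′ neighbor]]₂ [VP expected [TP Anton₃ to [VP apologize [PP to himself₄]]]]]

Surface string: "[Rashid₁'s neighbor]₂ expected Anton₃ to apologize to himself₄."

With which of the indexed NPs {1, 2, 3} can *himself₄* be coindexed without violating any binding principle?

*himself* is an anaphor, so Principle A applies: it must be bound in its binding domain.
Binding domain of *himself₄*: the embedded TP, whose subject is Anton₃.
*Rashid₁* does not c-command the anaphor → cannot bind it.
*[Rashid₁'s neighbor]₂* c-commands the anaphor but is outside its binding domain → cannot satisfy Principle A.
*Anton₃* c-commands the anaphor within its binding domain → licit binder.

{3}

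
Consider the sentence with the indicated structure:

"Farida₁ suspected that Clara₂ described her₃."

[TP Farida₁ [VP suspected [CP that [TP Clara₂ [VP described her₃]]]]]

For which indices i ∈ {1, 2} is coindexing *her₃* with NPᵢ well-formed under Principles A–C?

*her* is a pronoun, so Principle B applies: it must be free in its binding domain.
Binding domain of *her₃*: the embedded TP, whose subject is Clara₂.
*Farida₁* c-commands the pronoun but from outside its binding domain, and is not c-commanded by it → coindexation permitted.
*Clara₂* c-commands the pronoun within its binding domain → coindexation would violate Principle B.

{1}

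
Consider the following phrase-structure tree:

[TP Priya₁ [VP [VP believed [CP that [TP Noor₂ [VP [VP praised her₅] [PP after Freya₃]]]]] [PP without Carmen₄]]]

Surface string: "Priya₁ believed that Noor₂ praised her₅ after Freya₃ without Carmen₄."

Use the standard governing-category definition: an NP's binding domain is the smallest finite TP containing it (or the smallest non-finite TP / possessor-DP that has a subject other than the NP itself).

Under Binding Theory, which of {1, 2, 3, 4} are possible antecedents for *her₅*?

{1, 3, 4}

*her* is a pronoun, so Principle B applies: it must be free in its binding domain.
Binding domain of *her₅*: the embedded TP, whose subject is Noor₂.
*Priya₁* c-commands the pronoun but from outside its binding domain, and is not c-commanded by it → coindexation permitted.
*Noor₂* c-commands the pronoun within its binding domain → coindexation would violate Principle B.
*Freya₃* and the pronoun do not c-command one another → neither Principle B nor Principle C is at stake; coindexation permitted.
*Carmen₄* and the pronoun do not c-command one another → neither Principle B nor Principle C is at stake; coindexation permitted.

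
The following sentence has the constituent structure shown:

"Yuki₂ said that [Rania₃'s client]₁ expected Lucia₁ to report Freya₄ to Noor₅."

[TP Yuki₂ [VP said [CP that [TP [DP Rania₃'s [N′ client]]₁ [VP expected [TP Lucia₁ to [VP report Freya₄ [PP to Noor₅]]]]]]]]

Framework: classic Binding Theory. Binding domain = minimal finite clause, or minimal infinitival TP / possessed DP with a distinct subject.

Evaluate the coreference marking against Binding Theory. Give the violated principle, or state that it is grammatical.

Principle C

The two coindexed NPs are *[Rania₃'s client]₁* and *Lucia₁*.
*Lucia₁* is an R-expression. Principle C requires it to be free everywhere.
*[Rania₃'s client]₁* c-commands it and carries the same index.
The R-expression is bound → Principle C violation.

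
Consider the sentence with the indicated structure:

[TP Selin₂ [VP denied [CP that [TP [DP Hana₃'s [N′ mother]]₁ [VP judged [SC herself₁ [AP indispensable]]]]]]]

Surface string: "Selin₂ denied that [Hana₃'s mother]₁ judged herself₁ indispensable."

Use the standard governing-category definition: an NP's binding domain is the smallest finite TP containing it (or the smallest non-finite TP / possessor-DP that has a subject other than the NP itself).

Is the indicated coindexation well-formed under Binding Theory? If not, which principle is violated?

grammatical

The two coindexed NPs are *[Hana₃'s mother]₁* and *herself₁*.
*herself₁* is an anaphor; its binding domain is the embedded TP, whose subject is [Hana₃'s mother]₁. *[Hana₃'s mother]₁* c-commands it within that domain and shares its index, so Principle A is satisfied.
*[Hana₃'s mother]₁* is an R-expression; *herself₁* does not c-command it, and no other NP shares its index, so Principle C is satisfied.
All principles are respected.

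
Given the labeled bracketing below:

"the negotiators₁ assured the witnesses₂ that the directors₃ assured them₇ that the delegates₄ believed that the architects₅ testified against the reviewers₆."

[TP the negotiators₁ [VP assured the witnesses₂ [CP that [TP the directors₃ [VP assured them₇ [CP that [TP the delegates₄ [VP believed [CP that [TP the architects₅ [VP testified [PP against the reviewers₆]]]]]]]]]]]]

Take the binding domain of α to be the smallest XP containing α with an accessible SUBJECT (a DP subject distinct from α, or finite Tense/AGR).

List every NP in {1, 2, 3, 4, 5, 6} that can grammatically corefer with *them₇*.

*them* is a pronoun, so Principle B applies: it must be free in its binding domain.
Binding domain of *them₇*: the embedded TP, whose subject is the directors₃.
*the negotiators₁* c-commands the pronoun but from outside its binding domain, and is not c-commanded by it → coindexation permitted.
*the witnesses₂* c-commands the pronoun but from outside its binding domain, and is not c-commanded by it → coindexation permitted.
*the directors₃* c-commands the pronoun within its binding domain → coindexation would violate Principle B.
*the delegates₄*: the pronoun c-commands this R-expression → coindexation would violate Principle C on *the delegates₄*.
*the architects₅*: the pronoun c-commands this R-expression → coindexation would violate Principle C on *the architects₅*.
*the reviewers₆*: the pronoun c-commands this R-expression → coindexation would violate Principle C on *the reviewers₆*.

{1, 2}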